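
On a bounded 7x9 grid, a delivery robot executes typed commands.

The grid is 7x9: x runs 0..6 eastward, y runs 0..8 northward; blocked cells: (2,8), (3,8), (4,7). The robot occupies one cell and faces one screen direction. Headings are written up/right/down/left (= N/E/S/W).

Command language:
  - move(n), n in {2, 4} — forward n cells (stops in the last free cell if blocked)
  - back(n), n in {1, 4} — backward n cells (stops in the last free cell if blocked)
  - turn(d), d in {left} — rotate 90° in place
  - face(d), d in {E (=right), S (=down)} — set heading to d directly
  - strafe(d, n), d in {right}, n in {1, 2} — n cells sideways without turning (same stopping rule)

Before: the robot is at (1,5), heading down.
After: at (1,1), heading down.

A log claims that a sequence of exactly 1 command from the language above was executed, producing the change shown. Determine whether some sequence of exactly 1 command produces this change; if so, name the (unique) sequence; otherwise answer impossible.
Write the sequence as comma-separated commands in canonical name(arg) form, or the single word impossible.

key: still facing S — the one step turns nothing
start: at (1,5), heading down
t=1 move(4) ⇒ at (1,1), heading down
all 9 alternatives checked — unique.

move(4)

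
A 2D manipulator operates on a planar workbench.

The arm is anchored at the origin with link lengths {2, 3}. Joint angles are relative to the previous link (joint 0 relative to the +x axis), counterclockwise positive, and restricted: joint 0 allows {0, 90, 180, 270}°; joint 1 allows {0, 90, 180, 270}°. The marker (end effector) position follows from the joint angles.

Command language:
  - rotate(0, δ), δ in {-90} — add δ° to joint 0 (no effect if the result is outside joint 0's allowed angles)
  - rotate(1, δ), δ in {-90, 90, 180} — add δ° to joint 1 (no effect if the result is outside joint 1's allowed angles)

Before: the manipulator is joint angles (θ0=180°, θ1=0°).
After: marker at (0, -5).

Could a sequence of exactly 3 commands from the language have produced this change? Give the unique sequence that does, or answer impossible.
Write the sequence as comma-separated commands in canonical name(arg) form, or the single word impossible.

start: joint angles (θ0=180°, θ1=0°)
t=1 rotate(0, -90) ⇒ joint angles (θ0=90°, θ1=0°)
t=2 rotate(0, -90) ⇒ joint angles (θ0=0°, θ1=0°)
t=3 rotate(0, -90) ⇒ joint angles (θ0=270°, θ1=0°)
no rival 3-sequence matches.

rotate(0, -90), rotate(0, -90), rotate(0, -90)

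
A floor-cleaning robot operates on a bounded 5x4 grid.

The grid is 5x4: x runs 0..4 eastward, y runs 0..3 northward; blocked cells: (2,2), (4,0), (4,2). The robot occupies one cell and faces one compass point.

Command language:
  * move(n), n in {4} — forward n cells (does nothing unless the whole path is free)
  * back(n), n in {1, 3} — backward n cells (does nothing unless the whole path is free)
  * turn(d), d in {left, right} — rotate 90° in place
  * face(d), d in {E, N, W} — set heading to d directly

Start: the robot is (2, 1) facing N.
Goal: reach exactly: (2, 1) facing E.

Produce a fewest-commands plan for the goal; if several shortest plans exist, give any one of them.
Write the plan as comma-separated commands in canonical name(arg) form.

face(E)

begin: (2, 1) facing N
t=1 face(E) ⇒ (2, 1) facing E
shorter routes all fall short; 1 is best.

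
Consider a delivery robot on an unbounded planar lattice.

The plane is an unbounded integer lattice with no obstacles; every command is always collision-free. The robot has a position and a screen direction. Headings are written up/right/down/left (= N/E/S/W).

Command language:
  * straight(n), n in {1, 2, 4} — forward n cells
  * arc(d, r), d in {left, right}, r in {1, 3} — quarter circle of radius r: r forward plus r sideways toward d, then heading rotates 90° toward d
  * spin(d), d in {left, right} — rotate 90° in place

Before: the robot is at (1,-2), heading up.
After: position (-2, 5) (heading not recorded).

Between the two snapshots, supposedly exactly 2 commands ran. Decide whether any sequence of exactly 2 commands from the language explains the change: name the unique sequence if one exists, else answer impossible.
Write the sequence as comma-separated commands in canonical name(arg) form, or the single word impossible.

key: order matters: swapping straight(4) and arc(left, 3) lands elsewhere
from: at (1,-2), heading up
1. straight(4) → at (1,2), heading up
2. arc(left, 3) → at (-2,5), heading left
uniquely the one of 81 2-step routes that fits.

straight(4), arc(left, 3)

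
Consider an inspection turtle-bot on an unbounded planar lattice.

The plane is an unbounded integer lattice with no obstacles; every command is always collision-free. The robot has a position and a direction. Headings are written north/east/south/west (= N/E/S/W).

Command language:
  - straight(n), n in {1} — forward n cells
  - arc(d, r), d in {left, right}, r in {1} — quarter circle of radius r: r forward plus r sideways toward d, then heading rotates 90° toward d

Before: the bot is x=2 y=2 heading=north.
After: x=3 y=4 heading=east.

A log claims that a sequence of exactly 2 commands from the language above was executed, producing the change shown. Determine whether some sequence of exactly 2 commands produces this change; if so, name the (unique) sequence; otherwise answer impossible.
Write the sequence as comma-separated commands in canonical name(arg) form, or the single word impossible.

key: order matters: swapping straight(1) and arc(right, 1) lands elsewhere
begin: x=2 y=2 heading=north
step 1 (straight(1)): x=2 y=3 heading=north
step 2 (arc(right, 1)): x=3 y=4 heading=east
all 9 alternatives checked — unique.

straight(1), arc(right, 1)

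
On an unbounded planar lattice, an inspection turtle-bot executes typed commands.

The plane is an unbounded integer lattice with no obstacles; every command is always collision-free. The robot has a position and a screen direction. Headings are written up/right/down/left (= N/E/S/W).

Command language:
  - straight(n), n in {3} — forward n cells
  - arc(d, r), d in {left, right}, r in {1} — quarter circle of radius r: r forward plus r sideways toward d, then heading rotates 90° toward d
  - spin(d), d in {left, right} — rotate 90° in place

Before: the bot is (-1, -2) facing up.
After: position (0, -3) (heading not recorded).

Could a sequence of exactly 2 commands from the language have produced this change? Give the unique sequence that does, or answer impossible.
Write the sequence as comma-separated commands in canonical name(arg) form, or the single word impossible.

key: running arc(right, 1) before spin(right) would end elsewhere — order is forced
from: (-1, -2) facing up
t=1 spin(right) ⇒ (-1, -2) facing right
t=2 arc(right, 1) ⇒ (0, -3) facing down
no rival 2-sequence matches.

spin(right), arc(right, 1)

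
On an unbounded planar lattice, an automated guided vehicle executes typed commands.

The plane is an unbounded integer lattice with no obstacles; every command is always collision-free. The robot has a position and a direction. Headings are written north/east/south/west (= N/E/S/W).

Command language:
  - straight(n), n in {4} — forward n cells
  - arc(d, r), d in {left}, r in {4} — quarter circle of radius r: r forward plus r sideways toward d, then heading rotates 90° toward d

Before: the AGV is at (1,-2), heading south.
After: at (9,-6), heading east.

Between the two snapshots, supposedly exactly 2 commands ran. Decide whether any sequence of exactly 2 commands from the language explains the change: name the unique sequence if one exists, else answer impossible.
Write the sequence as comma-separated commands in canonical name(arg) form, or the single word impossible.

key: position moved to (9,-6) AND the heading swung to E — translation plus rotation needed
start: at (1,-2), heading south
[1] after arc(left, 4): at (5,-6), heading east
[2] after straight(4): at (9,-6), heading east
no rival 2-sequence matches.

arc(left, 4), straight(4)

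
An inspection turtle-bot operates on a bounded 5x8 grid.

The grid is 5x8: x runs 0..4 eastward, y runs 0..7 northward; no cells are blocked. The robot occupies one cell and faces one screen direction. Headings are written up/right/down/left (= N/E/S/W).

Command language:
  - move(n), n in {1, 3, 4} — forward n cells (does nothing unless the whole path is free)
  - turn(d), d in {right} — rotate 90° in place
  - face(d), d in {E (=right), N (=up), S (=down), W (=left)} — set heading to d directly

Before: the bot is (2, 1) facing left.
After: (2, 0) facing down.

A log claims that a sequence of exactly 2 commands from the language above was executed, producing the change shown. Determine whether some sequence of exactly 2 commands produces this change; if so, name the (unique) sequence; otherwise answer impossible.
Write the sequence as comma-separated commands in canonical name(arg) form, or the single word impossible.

key: running move(1) before face(S) would end elsewhere — order is forced
begin: (2, 1) facing left
1. face(S) → (2, 1) facing down
2. move(1) → (2, 0) facing down
no other 2-command option fits: unique.

face(S), move(1)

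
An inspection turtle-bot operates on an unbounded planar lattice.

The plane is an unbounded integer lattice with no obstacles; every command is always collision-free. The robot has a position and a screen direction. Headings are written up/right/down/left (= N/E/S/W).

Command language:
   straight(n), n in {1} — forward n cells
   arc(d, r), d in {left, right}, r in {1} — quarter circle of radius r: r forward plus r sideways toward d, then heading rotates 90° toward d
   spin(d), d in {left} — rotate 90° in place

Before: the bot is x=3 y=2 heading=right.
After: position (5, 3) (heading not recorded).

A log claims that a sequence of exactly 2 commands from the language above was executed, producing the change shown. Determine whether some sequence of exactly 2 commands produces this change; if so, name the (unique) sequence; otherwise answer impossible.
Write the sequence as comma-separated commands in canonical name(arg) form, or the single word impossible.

key: running arc(left, 1) before straight(1) would end elsewhere — order is forced
start: x=3 y=2 heading=right
t=1 straight(1) ⇒ x=4 y=2 heading=right
t=2 arc(left, 1) ⇒ x=5 y=3 heading=up
no other 2-command option fits: unique.

straight(1), arc(left, 1)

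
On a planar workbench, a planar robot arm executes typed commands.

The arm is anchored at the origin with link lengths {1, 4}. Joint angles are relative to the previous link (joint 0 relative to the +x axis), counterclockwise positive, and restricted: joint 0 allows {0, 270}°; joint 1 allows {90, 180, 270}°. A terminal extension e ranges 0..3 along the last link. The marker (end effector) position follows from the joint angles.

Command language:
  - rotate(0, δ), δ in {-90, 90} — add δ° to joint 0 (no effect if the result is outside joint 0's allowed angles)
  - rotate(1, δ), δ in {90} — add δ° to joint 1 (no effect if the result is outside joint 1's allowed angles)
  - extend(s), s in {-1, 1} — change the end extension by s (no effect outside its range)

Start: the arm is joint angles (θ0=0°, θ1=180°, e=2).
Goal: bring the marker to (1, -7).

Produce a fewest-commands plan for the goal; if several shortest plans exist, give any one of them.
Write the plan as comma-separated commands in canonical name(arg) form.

rotate(1, 90), extend(1)

t0: joint angles (θ0=0°, θ1=180°, e=2)
[1] after rotate(1, 90): joint angles (θ0=0°, θ1=270°, e=2)
[2] after extend(1): joint angles (θ0=0°, θ1=270°, e=3)
no 1-step plan works, so 2 is optimal.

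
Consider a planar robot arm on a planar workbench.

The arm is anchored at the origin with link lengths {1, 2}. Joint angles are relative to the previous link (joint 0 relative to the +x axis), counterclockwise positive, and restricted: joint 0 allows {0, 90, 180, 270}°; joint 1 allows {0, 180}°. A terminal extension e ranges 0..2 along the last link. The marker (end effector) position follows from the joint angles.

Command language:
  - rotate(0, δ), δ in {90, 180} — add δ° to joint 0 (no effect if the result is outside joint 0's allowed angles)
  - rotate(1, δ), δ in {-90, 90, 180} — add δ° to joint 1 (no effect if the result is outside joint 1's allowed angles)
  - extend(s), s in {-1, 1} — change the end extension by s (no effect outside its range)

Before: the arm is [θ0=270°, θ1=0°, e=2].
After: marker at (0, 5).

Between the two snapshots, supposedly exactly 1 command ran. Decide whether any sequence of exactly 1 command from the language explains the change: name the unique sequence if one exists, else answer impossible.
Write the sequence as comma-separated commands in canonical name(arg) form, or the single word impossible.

rotate(0, 180)

begin: [θ0=270°, θ1=0°, e=2]
step 1 (rotate(0, 180)): [θ0=90°, θ1=0°, e=2]
all 7 alternatives checked — unique.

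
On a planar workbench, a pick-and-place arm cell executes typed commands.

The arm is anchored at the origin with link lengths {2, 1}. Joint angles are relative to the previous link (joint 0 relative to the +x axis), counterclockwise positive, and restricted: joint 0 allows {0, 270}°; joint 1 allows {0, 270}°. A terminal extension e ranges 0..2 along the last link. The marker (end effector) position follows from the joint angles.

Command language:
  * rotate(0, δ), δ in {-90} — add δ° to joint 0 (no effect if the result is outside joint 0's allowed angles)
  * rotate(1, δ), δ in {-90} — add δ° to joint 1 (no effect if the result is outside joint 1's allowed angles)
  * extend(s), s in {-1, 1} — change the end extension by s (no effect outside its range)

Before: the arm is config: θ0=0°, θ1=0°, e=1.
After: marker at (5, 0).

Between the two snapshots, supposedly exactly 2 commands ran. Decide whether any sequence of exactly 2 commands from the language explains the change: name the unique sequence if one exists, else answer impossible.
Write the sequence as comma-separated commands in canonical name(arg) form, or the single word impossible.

extend(1), extend(1)

from: config: θ0=0°, θ1=0°, e=1
t=1 extend(1) ⇒ config: θ0=0°, θ1=0°, e=2
t=2 extend(1) ⇒ config: θ0=0°, θ1=0°, e=2
all 16 alternatives checked — unique.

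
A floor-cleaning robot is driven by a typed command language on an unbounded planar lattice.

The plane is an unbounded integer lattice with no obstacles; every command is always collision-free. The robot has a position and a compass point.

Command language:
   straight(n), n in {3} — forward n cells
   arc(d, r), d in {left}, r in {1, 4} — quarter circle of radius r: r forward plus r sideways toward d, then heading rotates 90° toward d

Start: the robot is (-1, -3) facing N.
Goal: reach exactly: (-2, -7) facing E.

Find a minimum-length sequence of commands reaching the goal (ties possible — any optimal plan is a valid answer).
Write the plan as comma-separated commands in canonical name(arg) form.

initial: (-1, -3) facing N
[1] after straight(3): (-1, 0) facing N
[2] after arc(left, 1): (-2, 1) facing W
[3] after arc(left, 4): (-6, -3) facing S
[4] after arc(left, 4): (-2, -7) facing E
no 3-step plan works, so 4 is optimal.

straight(3), arc(left, 1), arc(left, 4), arc(left, 4)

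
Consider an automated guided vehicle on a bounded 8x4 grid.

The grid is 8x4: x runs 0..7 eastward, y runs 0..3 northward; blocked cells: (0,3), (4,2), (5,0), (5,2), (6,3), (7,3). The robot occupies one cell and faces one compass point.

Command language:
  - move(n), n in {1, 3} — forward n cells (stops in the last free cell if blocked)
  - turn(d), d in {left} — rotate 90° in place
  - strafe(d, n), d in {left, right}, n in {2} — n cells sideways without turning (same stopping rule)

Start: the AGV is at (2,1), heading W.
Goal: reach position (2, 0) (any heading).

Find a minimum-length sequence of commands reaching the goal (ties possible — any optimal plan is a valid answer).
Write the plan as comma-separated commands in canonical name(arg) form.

strafe(left, 2)

start: at (2,1), heading W
step 1 (strafe(left, 2)): at (2,0), heading W
no 0-step plan works, so 1 is optimal.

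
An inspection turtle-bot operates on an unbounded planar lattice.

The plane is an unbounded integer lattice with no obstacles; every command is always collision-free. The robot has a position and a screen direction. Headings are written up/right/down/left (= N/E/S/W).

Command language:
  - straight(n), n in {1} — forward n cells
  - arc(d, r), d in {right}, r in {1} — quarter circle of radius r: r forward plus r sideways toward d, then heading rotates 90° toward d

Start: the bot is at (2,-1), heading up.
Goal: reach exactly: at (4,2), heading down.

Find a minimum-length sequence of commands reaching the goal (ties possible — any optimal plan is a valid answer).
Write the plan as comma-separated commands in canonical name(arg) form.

straight(1), straight(1), straight(1), arc(right, 1), arc(right, 1)

initial: at (2,-1), heading up
[1] after straight(1): at (2,0), heading up
[2] after straight(1): at (2,1), heading up
[3] after straight(1): at (2,2), heading up
[4] after arc(right, 1): at (3,3), heading right
[5] after arc(right, 1): at (4,2), heading down
minimal: 5 command(s), checked below 5.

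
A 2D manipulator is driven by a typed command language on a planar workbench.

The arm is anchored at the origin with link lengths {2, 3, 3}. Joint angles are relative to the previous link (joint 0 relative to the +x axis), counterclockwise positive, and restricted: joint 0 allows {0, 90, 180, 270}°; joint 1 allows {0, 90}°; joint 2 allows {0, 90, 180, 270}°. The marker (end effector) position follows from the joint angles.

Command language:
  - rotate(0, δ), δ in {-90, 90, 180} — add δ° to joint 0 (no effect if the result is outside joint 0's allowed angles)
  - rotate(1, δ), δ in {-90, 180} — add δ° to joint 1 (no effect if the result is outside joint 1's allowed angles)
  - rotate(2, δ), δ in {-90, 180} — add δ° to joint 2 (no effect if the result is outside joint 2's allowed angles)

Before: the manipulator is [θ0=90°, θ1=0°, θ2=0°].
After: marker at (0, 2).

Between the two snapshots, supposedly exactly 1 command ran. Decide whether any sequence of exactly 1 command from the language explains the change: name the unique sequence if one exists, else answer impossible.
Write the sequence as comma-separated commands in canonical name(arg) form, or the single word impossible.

begin: [θ0=90°, θ1=0°, θ2=0°]
t=1 rotate(2, 180) ⇒ [θ0=90°, θ1=0°, θ2=180°]
no other 1-command option fits: unique.

rotate(2, 180)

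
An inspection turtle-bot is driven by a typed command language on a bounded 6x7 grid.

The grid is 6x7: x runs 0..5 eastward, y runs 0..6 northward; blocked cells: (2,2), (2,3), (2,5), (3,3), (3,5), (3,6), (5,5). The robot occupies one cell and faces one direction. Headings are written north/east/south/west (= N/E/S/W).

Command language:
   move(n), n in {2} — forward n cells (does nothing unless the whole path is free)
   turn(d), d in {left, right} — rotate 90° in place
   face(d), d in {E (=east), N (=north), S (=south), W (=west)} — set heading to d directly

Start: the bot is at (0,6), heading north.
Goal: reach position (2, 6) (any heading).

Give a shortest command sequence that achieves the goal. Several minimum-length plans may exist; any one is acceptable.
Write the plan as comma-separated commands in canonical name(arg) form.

face(E), move(2)

from: at (0,6), heading north
step 1 (face(E)): at (0,6), heading east
step 2 (move(2)): at (2,6), heading east
minimal: 2 command(s), checked below 2.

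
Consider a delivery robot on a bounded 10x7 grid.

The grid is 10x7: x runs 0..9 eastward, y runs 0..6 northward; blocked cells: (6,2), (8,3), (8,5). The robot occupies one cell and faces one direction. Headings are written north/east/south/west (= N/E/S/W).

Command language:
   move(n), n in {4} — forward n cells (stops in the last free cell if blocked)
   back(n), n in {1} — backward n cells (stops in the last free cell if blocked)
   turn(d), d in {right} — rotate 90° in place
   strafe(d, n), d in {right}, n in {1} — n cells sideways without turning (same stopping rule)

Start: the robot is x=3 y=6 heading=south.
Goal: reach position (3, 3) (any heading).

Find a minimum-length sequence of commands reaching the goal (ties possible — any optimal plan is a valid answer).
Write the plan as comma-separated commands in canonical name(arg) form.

move(4), back(1)

begin: x=3 y=6 heading=south
step 1 (move(4)): x=3 y=2 heading=south
step 2 (back(1)): x=3 y=3 heading=south
minimal: 2 command(s), checked below 2.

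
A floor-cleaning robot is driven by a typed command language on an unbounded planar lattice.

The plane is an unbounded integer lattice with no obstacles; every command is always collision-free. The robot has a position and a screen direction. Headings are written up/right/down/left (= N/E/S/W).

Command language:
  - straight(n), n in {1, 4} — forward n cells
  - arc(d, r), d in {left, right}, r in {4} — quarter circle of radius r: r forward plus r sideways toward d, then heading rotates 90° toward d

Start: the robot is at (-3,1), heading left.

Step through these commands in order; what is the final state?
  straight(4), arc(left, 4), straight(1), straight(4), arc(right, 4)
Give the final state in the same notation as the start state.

at (-15,-12), heading left

t0: at (-3,1), heading left
t=1 straight(4) ⇒ at (-7,1), heading left
t=2 arc(left, 4) ⇒ at (-11,-3), heading down
t=3 straight(1) ⇒ at (-11,-4), heading down
t=4 straight(4) ⇒ at (-11,-8), heading down
t=5 arc(right, 4) ⇒ at (-15,-12), heading left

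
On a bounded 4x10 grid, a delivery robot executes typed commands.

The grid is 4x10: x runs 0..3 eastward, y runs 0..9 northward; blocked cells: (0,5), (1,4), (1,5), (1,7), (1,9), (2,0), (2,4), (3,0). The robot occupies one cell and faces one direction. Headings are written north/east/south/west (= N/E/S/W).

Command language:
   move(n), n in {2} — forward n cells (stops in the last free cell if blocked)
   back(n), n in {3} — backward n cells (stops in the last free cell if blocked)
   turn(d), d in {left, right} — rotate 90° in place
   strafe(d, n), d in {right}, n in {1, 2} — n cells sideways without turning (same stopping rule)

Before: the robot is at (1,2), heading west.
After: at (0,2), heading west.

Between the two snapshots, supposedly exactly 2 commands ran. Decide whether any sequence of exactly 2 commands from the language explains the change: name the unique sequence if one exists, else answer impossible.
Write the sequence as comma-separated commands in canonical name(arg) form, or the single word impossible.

key: still facing W at the end — nothing in the sequence rotates
initial: at (1,2), heading west
1. move(2) → at (0,2), heading west
2. move(2) → at (0,2), heading west
no other 2-command option fits: unique.

move(2), move(2)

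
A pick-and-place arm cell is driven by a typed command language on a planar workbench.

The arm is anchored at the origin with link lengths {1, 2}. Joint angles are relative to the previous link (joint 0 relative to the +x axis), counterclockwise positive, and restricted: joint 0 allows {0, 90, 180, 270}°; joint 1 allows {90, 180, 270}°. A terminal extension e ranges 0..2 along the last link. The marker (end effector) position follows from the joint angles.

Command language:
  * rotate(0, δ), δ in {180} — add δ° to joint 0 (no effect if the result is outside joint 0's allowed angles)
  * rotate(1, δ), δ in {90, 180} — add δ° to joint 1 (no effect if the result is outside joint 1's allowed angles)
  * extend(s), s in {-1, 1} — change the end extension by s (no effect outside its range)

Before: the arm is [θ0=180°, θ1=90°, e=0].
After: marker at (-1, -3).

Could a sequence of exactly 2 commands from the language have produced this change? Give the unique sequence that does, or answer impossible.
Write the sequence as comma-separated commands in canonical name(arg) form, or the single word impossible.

key: order matters: swapping extend(-1) and extend(1) lands elsewhere
begin: [θ0=180°, θ1=90°, e=0]
step 1 (extend(-1)): [θ0=180°, θ1=90°, e=0]
step 2 (extend(1)): [θ0=180°, θ1=90°, e=1]
all 25 alternatives checked — unique.

extend(-1), extend(1)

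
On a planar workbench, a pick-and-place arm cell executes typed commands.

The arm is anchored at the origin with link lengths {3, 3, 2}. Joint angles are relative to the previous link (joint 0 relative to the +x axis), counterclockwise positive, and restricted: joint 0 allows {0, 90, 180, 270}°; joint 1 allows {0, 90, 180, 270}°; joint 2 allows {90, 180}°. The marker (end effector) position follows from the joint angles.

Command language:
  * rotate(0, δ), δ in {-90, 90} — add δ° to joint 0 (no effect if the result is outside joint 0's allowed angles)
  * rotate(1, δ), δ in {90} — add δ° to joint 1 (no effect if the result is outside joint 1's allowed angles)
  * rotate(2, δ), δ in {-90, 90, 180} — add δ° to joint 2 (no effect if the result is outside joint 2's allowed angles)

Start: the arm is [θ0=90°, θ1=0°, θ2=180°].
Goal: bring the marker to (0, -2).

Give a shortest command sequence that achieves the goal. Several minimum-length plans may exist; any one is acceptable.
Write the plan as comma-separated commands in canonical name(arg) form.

begin: [θ0=90°, θ1=0°, θ2=180°]
[1] after rotate(2, -90): [θ0=90°, θ1=0°, θ2=90°]
[2] after rotate(1, 90): [θ0=90°, θ1=90°, θ2=90°]
[3] after rotate(1, 90): [θ0=90°, θ1=180°, θ2=90°]
[4] after rotate(0, -90): [θ0=0°, θ1=180°, θ2=90°]
nothing shorter than 4 reaches the goal.

rotate(2, -90), rotate(1, 90), rotate(1, 90), rotate(0, -90)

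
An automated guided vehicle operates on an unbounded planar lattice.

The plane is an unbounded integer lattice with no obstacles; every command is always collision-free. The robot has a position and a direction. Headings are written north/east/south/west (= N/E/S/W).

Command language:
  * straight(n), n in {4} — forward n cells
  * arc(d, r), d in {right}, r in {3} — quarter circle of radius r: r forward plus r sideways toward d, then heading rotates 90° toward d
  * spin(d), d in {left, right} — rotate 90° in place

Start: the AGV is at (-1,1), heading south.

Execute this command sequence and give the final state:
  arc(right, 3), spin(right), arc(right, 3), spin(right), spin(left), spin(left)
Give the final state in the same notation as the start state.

at (-1,1), heading north

initial: at (-1,1), heading south
t=1 arc(right, 3) ⇒ at (-4,-2), heading west
t=2 spin(right) ⇒ at (-4,-2), heading north
t=3 arc(right, 3) ⇒ at (-1,1), heading east
t=4 spin(right) ⇒ at (-1,1), heading south
t=5 spin(left) ⇒ at (-1,1), heading east
t=6 spin(left) ⇒ at (-1,1), heading north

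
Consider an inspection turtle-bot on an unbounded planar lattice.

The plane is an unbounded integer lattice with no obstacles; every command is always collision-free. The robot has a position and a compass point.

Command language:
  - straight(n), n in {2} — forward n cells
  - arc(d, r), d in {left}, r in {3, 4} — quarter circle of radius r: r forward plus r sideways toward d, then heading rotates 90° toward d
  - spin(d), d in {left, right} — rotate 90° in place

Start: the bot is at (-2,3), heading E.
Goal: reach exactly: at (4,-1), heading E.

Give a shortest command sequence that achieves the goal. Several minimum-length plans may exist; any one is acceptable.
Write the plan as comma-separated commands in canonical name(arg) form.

spin(right), arc(left, 4), straight(2)

initial: at (-2,3), heading E
[1] after spin(right): at (-2,3), heading S
[2] after arc(left, 4): at (2,-1), heading E
[3] after straight(2): at (4,-1), heading E
shorter routes all fall short; 3 is best.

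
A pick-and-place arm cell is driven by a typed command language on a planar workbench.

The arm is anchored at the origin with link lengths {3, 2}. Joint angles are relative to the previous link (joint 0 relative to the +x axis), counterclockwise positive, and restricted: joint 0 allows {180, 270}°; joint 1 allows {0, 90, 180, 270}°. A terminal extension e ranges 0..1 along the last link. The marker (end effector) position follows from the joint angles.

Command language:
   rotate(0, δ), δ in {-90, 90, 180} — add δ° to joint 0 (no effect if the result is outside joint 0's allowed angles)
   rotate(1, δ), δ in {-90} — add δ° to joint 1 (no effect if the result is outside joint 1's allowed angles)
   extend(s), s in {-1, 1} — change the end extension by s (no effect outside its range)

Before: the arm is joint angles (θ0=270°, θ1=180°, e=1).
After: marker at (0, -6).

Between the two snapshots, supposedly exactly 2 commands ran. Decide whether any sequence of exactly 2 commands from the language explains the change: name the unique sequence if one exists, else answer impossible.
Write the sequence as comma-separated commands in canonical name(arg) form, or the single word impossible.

rotate(1, -90), rotate(1, -90)

t0: joint angles (θ0=270°, θ1=180°, e=1)
1. rotate(1, -90) → joint angles (θ0=270°, θ1=90°, e=1)
2. rotate(1, -90) → joint angles (θ0=270°, θ1=0°, e=1)
uniquely the one of 36 2-step routes that fits.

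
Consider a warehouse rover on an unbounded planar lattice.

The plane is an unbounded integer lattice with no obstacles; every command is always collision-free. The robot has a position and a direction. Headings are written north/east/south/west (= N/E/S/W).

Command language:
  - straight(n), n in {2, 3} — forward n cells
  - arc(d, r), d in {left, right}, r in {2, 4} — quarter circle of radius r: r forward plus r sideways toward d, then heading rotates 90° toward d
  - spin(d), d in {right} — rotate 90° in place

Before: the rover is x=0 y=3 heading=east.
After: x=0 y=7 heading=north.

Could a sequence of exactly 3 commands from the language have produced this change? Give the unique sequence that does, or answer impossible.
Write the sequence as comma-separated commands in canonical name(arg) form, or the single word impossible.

key: order matters: swapping arc(left, 2) and spin(right) lands elsewhere
start: x=0 y=3 heading=east
t=1 arc(left, 2) ⇒ x=2 y=5 heading=north
t=2 arc(left, 2) ⇒ x=0 y=7 heading=west
t=3 spin(right) ⇒ x=0 y=7 heading=north
no other 3-command option fits: unique.

arc(left, 2), arc(left, 2), spin(right)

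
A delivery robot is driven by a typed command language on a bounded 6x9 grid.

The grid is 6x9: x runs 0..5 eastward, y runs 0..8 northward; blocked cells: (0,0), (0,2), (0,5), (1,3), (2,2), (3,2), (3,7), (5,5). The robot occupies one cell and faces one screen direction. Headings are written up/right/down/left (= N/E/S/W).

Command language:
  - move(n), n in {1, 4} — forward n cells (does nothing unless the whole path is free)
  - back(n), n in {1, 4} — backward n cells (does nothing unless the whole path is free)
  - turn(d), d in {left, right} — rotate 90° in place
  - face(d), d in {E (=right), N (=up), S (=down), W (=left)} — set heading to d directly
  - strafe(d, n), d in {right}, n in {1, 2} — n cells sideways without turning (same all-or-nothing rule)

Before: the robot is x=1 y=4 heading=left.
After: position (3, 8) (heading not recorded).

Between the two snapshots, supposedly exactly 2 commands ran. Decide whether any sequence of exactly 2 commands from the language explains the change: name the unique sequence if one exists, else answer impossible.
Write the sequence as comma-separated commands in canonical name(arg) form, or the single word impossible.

impossible

no 2-step route produces this change.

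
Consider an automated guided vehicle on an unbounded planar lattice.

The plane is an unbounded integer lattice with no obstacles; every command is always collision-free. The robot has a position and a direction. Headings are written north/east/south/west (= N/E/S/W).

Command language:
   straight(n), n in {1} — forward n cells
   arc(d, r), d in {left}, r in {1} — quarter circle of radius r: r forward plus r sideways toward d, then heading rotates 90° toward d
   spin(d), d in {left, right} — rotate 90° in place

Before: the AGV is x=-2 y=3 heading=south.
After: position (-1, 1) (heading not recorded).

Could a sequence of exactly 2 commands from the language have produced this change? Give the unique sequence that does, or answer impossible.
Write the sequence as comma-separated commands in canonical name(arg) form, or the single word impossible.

key: order matters: swapping straight(1) and arc(left, 1) lands elsewhere
begin: x=-2 y=3 heading=south
1. straight(1) → x=-2 y=2 heading=south
2. arc(left, 1) → x=-1 y=1 heading=east
no rival 2-sequence matches.

straight(1), arc(left, 1)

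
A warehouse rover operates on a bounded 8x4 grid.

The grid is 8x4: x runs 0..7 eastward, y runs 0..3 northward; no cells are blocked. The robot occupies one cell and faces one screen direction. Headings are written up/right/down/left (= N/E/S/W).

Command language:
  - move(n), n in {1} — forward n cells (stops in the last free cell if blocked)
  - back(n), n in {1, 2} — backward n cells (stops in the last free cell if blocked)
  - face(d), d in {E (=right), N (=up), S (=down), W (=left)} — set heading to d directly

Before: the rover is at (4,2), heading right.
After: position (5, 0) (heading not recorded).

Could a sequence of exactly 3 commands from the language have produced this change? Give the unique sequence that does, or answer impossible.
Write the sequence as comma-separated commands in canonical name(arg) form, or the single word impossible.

key: order matters: swapping move(1) and back(2) lands elsewhere
initial: at (4,2), heading right
t=1 move(1) ⇒ at (5,2), heading right
t=2 face(N) ⇒ at (5,2), heading up
t=3 back(2) ⇒ at (5,0), heading up
no other 3-command option fits: unique.

move(1), face(N), back(2)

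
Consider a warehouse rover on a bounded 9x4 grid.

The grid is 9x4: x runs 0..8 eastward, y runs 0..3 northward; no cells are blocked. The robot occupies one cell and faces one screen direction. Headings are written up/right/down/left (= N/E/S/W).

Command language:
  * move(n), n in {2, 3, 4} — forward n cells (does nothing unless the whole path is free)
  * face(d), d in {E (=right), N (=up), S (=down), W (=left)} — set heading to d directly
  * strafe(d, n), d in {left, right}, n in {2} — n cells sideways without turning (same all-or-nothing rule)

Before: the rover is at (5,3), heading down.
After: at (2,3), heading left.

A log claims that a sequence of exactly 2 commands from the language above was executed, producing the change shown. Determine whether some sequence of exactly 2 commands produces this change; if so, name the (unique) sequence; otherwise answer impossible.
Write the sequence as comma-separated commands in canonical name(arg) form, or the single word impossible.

face(W), move(3)

key: running move(3) before face(W) would end elsewhere — order is forced
from: at (5,3), heading down
t=1 face(W) ⇒ at (5,3), heading left
t=2 move(3) ⇒ at (2,3), heading left
uniquely the one of 81 2-step routes that fits.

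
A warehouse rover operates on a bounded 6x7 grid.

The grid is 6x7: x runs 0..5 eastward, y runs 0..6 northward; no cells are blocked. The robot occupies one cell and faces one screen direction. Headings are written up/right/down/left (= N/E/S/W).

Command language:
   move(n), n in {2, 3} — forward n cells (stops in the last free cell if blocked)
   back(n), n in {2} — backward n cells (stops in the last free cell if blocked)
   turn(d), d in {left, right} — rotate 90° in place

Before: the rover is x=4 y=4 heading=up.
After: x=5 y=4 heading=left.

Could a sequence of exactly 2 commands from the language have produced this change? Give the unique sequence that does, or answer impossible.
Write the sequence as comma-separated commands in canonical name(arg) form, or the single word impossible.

turn(left), back(2)

key: cell and facing (now W) both changed — the 2 commands mix motion and turning
begin: x=4 y=4 heading=up
step 1 (turn(left)): x=4 y=4 heading=left
step 2 (back(2)): x=5 y=4 heading=left
uniquely the one of 25 2-step routes that fits.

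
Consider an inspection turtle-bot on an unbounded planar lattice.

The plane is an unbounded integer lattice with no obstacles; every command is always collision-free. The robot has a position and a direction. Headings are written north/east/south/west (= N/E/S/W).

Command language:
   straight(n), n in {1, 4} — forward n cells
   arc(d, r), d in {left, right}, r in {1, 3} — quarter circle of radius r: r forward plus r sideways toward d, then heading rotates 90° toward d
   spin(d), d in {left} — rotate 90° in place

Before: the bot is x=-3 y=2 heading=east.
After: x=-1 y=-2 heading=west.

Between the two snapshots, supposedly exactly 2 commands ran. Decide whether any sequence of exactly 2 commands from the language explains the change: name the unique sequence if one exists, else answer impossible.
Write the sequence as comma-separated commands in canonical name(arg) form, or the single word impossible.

key: cell and facing (now W) both changed — the 2 commands mix motion and turning
initial: x=-3 y=2 heading=east
[1] after arc(right, 3): x=0 y=-1 heading=south
[2] after arc(right, 1): x=-1 y=-2 heading=west
all 49 alternatives checked — unique.

arc(right, 3), arc(right, 1)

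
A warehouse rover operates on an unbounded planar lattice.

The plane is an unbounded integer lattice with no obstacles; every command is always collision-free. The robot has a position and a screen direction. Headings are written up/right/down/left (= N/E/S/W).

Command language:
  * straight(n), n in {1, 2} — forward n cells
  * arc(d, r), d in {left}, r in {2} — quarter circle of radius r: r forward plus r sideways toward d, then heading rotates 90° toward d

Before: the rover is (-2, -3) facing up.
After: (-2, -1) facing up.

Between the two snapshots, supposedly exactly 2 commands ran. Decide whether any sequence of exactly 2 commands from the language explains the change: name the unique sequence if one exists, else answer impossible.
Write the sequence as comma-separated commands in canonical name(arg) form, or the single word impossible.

straight(1), straight(1)

key: still facing N at the end — nothing in the sequence rotates
start: (-2, -3) facing up
[1] after straight(1): (-2, -2) facing up
[2] after straight(1): (-2, -1) facing up
no rival 2-sequence matches.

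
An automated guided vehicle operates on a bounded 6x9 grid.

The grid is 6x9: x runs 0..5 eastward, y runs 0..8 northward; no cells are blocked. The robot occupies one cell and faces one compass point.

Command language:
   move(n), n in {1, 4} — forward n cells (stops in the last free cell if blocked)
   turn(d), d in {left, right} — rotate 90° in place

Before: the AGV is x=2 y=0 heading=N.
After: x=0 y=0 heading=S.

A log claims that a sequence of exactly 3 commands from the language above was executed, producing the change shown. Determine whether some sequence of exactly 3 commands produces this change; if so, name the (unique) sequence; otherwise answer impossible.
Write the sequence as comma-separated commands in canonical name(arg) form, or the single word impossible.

turn(left), move(4), turn(left)

key: move(4) runs into the grid edge before its full distance
from: x=2 y=0 heading=N
1. turn(left) → x=2 y=0 heading=W
2. move(4) → x=0 y=0 heading=W
3. turn(left) → x=0 y=0 heading=S
no other 3-command option fits: unique.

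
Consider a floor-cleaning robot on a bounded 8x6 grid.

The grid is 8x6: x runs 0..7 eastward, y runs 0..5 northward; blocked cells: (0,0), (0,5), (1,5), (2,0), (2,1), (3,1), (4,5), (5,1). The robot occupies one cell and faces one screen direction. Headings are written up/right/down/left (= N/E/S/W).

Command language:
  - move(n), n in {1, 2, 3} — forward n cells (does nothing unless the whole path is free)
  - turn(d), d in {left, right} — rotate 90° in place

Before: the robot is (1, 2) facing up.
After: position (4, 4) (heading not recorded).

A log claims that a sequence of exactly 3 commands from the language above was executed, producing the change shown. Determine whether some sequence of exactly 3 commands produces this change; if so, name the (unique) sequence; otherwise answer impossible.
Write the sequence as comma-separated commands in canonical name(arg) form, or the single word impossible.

move(2), turn(right), move(3)

key: running move(3) before move(2) would end elsewhere — order is forced
initial: (1, 2) facing up
[1] after move(2): (1, 4) facing up
[2] after turn(right): (1, 4) facing right
[3] after move(3): (4, 4) facing right
no rival 3-sequence matches.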